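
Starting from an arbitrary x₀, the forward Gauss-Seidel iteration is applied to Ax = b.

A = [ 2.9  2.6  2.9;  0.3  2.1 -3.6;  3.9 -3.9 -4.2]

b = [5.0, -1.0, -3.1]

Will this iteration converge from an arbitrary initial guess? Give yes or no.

no

A = D + L + U where D = diag(2.9, 2.1, -4.2).
GS T = -(D+L)⁻¹U: row 0 first, T[0,2] = -(2.9)/(2.9) = -1.0000; later rows by forward substitution.
  T[0,:] = [+0.0000  -0.8966  -1.0000]
  T[1,:] = [+0.0000  +0.1281  +1.8571]
  T[2,:] = [+0.0000  -0.9514  -2.6531]
|eigenvalues of T|: 1.6708, 0.8542, 0.0000.
ρ = 1.6708; 1.6708 > 1 ⇒ diverges.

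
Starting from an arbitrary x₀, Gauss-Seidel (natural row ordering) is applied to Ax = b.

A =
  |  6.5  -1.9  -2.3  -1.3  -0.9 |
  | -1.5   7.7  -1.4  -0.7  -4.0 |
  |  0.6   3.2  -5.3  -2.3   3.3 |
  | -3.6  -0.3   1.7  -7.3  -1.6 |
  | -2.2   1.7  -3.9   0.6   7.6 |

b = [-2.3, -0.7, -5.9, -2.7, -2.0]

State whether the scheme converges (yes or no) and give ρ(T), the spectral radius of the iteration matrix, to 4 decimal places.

A = D + L + U where D = diag(6.5, 7.7, -5.3, -7.3, 7.6).
T_GS = -(D+L)⁻¹U: row 0 first, T[0,3] = -(-1.3)/(6.5) = +0.2000; later rows by forward substitution.
  T[0,:] = [+0.0000 +0.2923 +0.3538 +0.2000 +0.1385]
  T[1,:] = [+0.0000 +0.0569 +0.2507 +0.1299 +0.5465]
  T[2,:] = [+0.0000 +0.0675 +0.1915 -0.3329 +0.9683]
  T[3,:] = [+0.0000 -0.1308 -0.1402 -0.1815 -0.0844]
  T[4,:] = [+0.0000 +0.1168 +0.1557 -0.1277 +0.4214]
|roots of det(T-λI)|: 0.8794, 0.2349, 0.2349, 0.0302, 0.0000.
ρ(T) = max|λ| = 0.8794; 0.8794 < 1, so it converges for any x₀.

yes, ρ = 0.8794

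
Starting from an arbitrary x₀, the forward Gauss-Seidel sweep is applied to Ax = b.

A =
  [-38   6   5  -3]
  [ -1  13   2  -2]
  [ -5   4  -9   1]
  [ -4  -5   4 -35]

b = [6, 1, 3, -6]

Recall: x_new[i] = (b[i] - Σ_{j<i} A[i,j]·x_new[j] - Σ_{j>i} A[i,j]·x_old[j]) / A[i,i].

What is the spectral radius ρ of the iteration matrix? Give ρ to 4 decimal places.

0.1543

Let D = diag(-38, 13, -9, -35); L, U the strict triangles.
GS T = -(D+L)⁻¹U: row 0 first, T[0,2] = -(5)/(-38) = +0.1316; later rows by forward substitution.
  T[0,:] = [+0.0000  +0.1579  +0.1316  -0.0789]
  T[1,:] = [+0.0000  +0.0121  -0.1437  +0.1478]
  T[2,:] = [+0.0000  -0.0823  -0.1370  +0.2206]
  T[3,:] = [+0.0000  -0.0292  -0.0102  +0.0131]
|eigenvalues of T|: 0.1543, 0.0708, 0.0282, 0.0000.
ρ = 0.1543; 0.1543 < 1 ⇒ converges.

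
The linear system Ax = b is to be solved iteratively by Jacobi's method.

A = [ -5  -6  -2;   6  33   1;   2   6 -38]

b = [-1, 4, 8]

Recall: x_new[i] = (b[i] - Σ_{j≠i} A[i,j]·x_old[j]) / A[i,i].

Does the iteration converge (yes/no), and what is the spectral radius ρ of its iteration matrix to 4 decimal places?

yes, ρ = 0.4699

A = D + L + U where D = diag(-5, 33, -38).
Jacobi T = -D⁻¹(L+U): T[0,2] = -(-2)/(-5) = -0.4000; T[0,0] = 0.
  T[0,:] = [+0.0000, -1.2000, -0.4000]
  T[1,:] = [-0.1818, +0.0000, -0.0303]
  T[2,:] = [+0.0526, +0.1579, +0.0000]
eigenvalue magnitudes: 0.4699, 0.3984, 0.0716.
ρ(T) = max|λ| = 0.4699; 0.4699 < 1 ⇒ converges.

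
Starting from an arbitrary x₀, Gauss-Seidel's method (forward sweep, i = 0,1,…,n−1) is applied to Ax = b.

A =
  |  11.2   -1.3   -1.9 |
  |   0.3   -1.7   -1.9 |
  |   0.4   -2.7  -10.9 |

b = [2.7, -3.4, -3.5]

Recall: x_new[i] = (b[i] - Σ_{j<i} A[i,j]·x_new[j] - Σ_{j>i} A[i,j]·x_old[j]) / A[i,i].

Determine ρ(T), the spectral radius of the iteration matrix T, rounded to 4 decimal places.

0.2791

Write A = D+L+U with D = diag(11.2, -1.7, -10.9).
T_GS = -(D+L)⁻¹U: row 0 first, T[0,1] = -(-1.3)/(11.2) = +0.1161; later rows by forward substitution.
  T[0,:] = [+0.0000 +0.1161 +0.1696]
  T[1,:] = [+0.0000 +0.0205 -1.0877]
  T[2,:] = [+0.0000 -0.0008 +0.2757]
eigenvalue magnitudes: 0.2791, 0.0171, 0.0000.
ρ = 0.2791; 0.2791 < 1: convergent.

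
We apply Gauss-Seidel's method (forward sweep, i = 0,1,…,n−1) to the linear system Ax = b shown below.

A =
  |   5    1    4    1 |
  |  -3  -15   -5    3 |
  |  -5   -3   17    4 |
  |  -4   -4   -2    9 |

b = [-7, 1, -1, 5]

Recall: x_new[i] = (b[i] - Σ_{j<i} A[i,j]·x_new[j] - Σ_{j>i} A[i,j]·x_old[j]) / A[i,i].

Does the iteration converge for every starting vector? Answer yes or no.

yes

Diagonal D = diag(5, -15, 17, 9); L, U strict lower/upper.
T_GS = -(D+L)⁻¹U: row 0 first, T[0,3] = -(1)/(5) = -0.2000; later rows by forward substitution.
  T[0,:] = [+0.0000 -0.2000 -0.8000 -0.2000]
  T[1,:] = [+0.0000 +0.0400 -0.1733 +0.2400]
  T[2,:] = [+0.0000 -0.0518 -0.2659 -0.2518]
  T[3,:] = [+0.0000 -0.0826 -0.4917 -0.0382]
|λ(T)| sorted: 0.5140, 0.1704, 0.0796, 0.0000.
ρ = 0.5140; 0.5140 < 1: convergent.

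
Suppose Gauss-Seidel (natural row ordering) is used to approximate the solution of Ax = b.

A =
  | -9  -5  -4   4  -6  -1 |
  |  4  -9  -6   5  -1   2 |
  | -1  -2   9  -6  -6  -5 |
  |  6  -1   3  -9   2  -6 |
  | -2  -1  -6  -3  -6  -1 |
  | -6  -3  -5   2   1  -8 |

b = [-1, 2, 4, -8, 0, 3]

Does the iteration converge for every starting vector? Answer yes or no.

Write A = D+L+U with D = diag(-9, -9, 9, -9, -6, -8).
GS T = -(D+L)⁻¹U: row 0 first, T[0,1] = -(-5)/(-9) = -0.5556; later rows by forward substitution.
  T[0,:] = [+0.0000 -0.5556 -0.4444 +0.4444 -0.6667 -0.1111]
  T[1,:] = [+0.0000 -0.2469 -0.8642 +0.7531 -0.4074 +0.1728]
  T[2,:] = [+0.0000 -0.1166 -0.2414 +0.8834 +0.5021 +0.5816]
  T[3,:] = [+0.0000 -0.3818 -0.2807 +0.5071 -0.0096 -0.5661]
  T[4,:] = [+0.0000 +0.5338 +0.6740 -1.4106 -0.2071 -0.4570]
  T[5,:] = [+0.0000 +0.5534 +0.8224 -1.2174 +0.3107 -0.5436]
|roots of det(T-λI)|: 1.4088, 0.4044, 0.4044, 0.2390, 0.1245, 0.0000.
spectral radius ρ = 1.4088; 1.4088 > 1, so it fails to converge.

no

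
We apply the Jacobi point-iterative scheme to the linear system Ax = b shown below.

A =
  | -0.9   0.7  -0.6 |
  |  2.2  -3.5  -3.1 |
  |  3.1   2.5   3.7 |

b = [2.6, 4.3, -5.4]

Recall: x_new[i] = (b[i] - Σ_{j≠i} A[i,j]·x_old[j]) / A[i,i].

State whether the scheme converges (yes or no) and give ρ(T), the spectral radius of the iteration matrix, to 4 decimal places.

no, ρ = 1.4909

Diagonal D = diag(-0.9, -3.5, 3.7); L, U strict lower/upper.
T_J = -D⁻¹(L+U): T[0,2] = -(-0.6)/(-0.9) = -0.6667; T[0,0] = 0.
  T[0,:] = [+0.0000, +0.7778, -0.6667]
  T[1,:] = [+0.6286, +0.0000, -0.8857]
  T[2,:] = [-0.8378, -0.6757, +0.0000]
eigenvalue magnitudes: 1.4909, 0.7596, 0.7596.
spectral radius ρ = 1.4909; 1.4909 > 1 ⇒ diverges.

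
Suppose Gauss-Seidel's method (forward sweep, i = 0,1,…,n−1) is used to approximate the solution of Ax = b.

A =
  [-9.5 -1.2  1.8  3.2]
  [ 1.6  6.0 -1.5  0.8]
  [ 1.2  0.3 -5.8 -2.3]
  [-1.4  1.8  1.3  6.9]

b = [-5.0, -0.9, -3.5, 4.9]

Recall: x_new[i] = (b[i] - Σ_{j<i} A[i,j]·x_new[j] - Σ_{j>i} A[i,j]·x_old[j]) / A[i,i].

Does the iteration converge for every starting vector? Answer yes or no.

yes

Write A = D+L+U with D = diag(-9.5, 6, -5.8, 6.9).
GS T = -(D+L)⁻¹U: row 0 first, T[0,1] = -(-1.2)/(-9.5) = -0.1263; later rows by forward substitution.
  T[0,:] = [+0.0000 -0.1263 +0.1895 +0.3368]
  T[1,:] = [+0.0000 +0.0337 +0.1995 -0.2232]
  T[2,:] = [+0.0000 -0.0244 +0.0495 -0.3384]
  T[3,:] = [+0.0000 -0.0298 -0.0229 +0.1903]
|roots of det(T-λI)|: 0.2778, 0.0956, 0.0956, 0.0000.
ρ = 0.2778; 0.2778 < 1 ⇒ converges.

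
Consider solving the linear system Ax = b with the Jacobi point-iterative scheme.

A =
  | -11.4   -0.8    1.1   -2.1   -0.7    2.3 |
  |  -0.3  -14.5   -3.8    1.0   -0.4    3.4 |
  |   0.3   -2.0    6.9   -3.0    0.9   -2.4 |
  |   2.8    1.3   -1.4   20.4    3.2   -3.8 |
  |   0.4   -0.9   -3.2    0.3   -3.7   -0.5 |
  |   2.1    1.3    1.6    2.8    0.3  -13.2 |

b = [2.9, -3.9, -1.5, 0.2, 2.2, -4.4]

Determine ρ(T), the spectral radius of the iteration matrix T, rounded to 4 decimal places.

Split A = D + L + U, D = diag(-11.4, -14.5, 6.9, 20.4, -3.7, -13.2).
Jacobi: T = -D⁻¹(L+U), T[3,2] = -(-1.4)/(20.4) = +0.0686; T[3,3] = 0.
  T[0,:] = [+0.0000 -0.0702 +0.0965 -0.1842 -0.0614 +0.2018]
  T[1,:] = [-0.0207 +0.0000 -0.2621 +0.0690 -0.0276 +0.2345]
  T[2,:] = [-0.0435 +0.2899 +0.0000 +0.4348 -0.1304 +0.3478]
  T[3,:] = [-0.1373 -0.0637 +0.0686 +0.0000 -0.1569 +0.1863]
  T[4,:] = [+0.1081 -0.2432 -0.8649 +0.0811 +0.0000 -0.1351]
  T[5,:] = [+0.1591 +0.0985 +0.1212 +0.2121 +0.0227 +0.0000]
|roots of det(T-λI)|: 0.5603, 0.3473, 0.3473, 0.1525, 0.1494, 0.1494.
ρ(T) = max|λ| = 0.5603; 0.5603 < 1 ⇒ converges.

0.5603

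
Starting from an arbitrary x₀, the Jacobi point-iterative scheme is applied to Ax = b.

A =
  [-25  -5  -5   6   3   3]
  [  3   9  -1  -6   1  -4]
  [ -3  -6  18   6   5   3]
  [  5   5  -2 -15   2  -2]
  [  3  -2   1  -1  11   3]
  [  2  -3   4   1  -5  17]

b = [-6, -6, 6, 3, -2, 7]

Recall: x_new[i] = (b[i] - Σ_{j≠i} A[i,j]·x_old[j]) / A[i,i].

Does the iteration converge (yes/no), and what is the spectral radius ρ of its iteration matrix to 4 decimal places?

Split A = D + L + U, D = diag(-25, 9, 18, -15, 11, 17).
Jacobi T = -D⁻¹(L+U): T[5,1] = -(-3)/(17) = +0.1765; T[5,5] = 0.
  T[0,:] = [+0.0000 -0.2000 -0.2000 +0.2400 +0.1200 +0.1200]
  T[1,:] = [-0.3333 +0.0000 +0.1111 +0.6667 -0.1111 +0.4444]
  T[2,:] = [+0.1667 +0.3333 +0.0000 -0.3333 -0.2778 -0.1667]
  T[3,:] = [+0.3333 +0.3333 -0.1333 +0.0000 +0.1333 -0.1333]
  T[4,:] = [-0.2727 +0.1818 -0.0909 +0.0909 +0.0000 -0.2727]
  T[5,:] = [-0.1176 +0.1765 -0.2353 -0.0588 +0.2941 +0.0000]
|λ(T)| sorted: 0.8220, 0.5347, 0.3952, 0.3952, 0.2976, 0.2576.
ρ = 0.8220; 0.8220 < 1 ⇒ converges.

yes, ρ = 0.8220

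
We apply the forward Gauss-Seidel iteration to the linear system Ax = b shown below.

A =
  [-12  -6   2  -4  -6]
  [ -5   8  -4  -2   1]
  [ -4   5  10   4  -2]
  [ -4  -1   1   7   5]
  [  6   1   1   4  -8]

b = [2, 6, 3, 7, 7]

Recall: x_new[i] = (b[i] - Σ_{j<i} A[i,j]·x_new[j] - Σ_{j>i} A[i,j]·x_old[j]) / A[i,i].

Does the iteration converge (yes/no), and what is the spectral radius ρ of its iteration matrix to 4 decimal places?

Write A = D+L+U with D = diag(-12, 8, 10, 7, -8).
GS T = -(D+L)⁻¹U: row 0 first, T[0,2] = -(2)/(-12) = +0.1667; later rows by forward substitution.
  T[0,:] = [+0.0000 -0.5000 +0.1667 -0.3333 -0.5000]
  T[1,:] = [+0.0000 -0.3125 +0.6042 +0.0417 -0.4375]
  T[2,:] = [+0.0000 -0.0438 -0.2354 -0.5542 +0.2188]
  T[3,:] = [+0.0000 -0.3241 +0.2152 -0.1054 -1.0938]
  T[4,:] = [+0.0000 -0.5816 +0.2787 -0.3667 -0.9492]
moduli |λ_i(T)| = 1.3426, 0.6162, 0.2545, 0.2545, 0.0000.
ρ = 1.3426; 1.3426 > 1 ⇒ diverges.

no, ρ = 1.3426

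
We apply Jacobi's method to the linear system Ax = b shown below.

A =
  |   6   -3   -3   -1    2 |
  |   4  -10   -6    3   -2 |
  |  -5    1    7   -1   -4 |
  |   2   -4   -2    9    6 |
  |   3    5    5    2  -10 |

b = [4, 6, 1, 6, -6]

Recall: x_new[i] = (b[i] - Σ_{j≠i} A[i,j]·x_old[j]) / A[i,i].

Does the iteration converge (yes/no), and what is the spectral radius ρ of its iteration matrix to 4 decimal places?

Diagonal D = diag(6, -10, 7, 9, -10); L, U strict lower/upper.
T_J = -D⁻¹(L+U): T[2,1] = -(1)/(7) = -0.1429; T[2,2] = 0.
  T[0,:] = [+0.0000 +0.5000 +0.5000 +0.1667 -0.3333]
  T[1,:] = [+0.4000 +0.0000 -0.6000 +0.3000 -0.2000]
  T[2,:] = [+0.7143 -0.1429 +0.0000 +0.1429 +0.5714]
  T[3,:] = [-0.2222 +0.4444 +0.2222 +0.0000 -0.6667]
  T[4,:] = [+0.3000 +0.5000 +0.5000 +0.2000 +0.0000]
|eigenvalues of T|: 1.1581, 0.7947, 0.7947, 0.1025, 0.0995.
ρ = 1.1581; 1.1581 > 1, so it fails to converge.

no, ρ = 1.1581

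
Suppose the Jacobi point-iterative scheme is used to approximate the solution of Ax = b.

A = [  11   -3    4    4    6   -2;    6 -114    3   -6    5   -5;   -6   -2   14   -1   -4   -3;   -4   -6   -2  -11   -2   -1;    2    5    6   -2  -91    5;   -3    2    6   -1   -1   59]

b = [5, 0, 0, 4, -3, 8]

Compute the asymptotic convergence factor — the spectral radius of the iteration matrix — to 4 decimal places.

A = D + L + U where D = diag(11, -114, 14, -11, -91, 59).
Jacobi: T = -D⁻¹(L+U), T[3,5] = -(-1)/(-11) = -0.0909; T[3,3] = 0.
  T[0,:] = [+0.0000  +0.2727  -0.3636  -0.3636  -0.5455  +0.1818]
  T[1,:] = [+0.0526  +0.0000  +0.0263  -0.0526  +0.0439  -0.0439]
  T[2,:] = [+0.4286  +0.1429  +0.0000  +0.0714  +0.2857  +0.2143]
  T[3,:] = [-0.3636  -0.5455  -0.1818  +0.0000  -0.1818  -0.0909]
  T[4,:] = [+0.0220  +0.0549  +0.0659  -0.0220  +0.0000  +0.0549]
  T[5,:] = [+0.0508  -0.0339  -0.1017  +0.0169  +0.0169  +0.0000]
moduli |λ_i(T)| = 0.3882, 0.3035, 0.3035, 0.1924, 0.1924, 0.0008.
ρ(T) = max|λ| = 0.3882; 0.3882 < 1 ⇒ converges.

0.3882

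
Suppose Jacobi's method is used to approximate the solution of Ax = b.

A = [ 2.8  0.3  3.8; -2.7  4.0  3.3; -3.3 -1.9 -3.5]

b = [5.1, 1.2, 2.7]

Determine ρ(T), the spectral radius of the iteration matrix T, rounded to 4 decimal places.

Write A = D+L+U with D = diag(2.8, 4, -3.5).
Jacobi T = -D⁻¹(L+U): T[1,0] = -(-2.7)/(4) = +0.6750; T[1,1] = 0.
  T[0,:] = [+0.0000 -0.1071 -1.3571]
  T[1,:] = [+0.6750 +0.0000 -0.8250]
  T[2,:] = [-0.9429 -0.5429 +0.0000]
moduli |λ_i(T)| = 1.3969, 1.1361, 0.2608.
ρ(T) = max|λ| = 1.3969; 1.3969 > 1: divergent.

1.3969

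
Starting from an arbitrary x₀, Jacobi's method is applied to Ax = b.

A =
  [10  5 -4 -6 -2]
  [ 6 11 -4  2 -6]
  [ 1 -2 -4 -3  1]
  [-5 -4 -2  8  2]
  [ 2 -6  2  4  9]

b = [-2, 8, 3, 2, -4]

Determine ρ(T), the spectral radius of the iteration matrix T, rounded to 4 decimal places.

Diagonal D = diag(10, 11, -4, 8, 9); L, U strict lower/upper.
T_J = -D⁻¹(L+U): T[4,0] = -(2)/(9) = -0.2222; T[4,4] = 0.
  T[0,:] = [+0.0000, -0.5000, +0.4000, +0.6000, +0.2000]
  T[1,:] = [-0.5455, +0.0000, +0.3636, -0.1818, +0.5455]
  T[2,:] = [+0.2500, -0.5000, +0.0000, -0.7500, +0.2500]
  T[3,:] = [+0.6250, +0.5000, +0.2500, +0.0000, -0.2500]
  T[4,:] = [-0.2222, +0.6667, -0.2222, -0.4444, +0.0000]
eigenvalue magnitudes: 1.1719, 0.8715, 0.6588, 0.6588, 0.0650.
spectral radius ρ = 1.1719; 1.1719 > 1 ⇒ diverges.

1.1719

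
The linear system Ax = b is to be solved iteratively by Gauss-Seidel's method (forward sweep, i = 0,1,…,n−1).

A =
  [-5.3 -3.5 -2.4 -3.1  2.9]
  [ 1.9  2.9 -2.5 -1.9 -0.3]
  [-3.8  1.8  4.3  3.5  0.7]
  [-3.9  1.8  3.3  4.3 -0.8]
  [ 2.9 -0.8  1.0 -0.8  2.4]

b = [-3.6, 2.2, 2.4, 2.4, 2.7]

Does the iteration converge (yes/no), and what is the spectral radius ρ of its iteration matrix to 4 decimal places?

Diagonal D = diag(-5.3, 2.9, 4.3, 4.3, 2.4); L, U strict lower/upper.
GS T = -(D+L)⁻¹U: row 0 first, T[0,1] = -(-3.5)/(-5.3) = -0.6604; later rows by forward substitution.
  T[0,:] = [+0.0000, -0.6604, -0.4528, -0.5849, +0.5472]
  T[1,:] = [+0.0000, +0.4327, +1.1588, +1.0384, -0.2550]
  T[2,:] = [+0.0000, -0.7647, -0.8852, -1.7655, +0.4275]
  T[3,:] = [+0.0000, -0.1932, -0.2164, +0.3898, +0.4610]
  T[4,:] = [+0.0000, +1.1964, +1.2301, +1.9184, -0.7706]
|λ(T)| sorted: 1.2236, 0.7998, 0.5901, 0.1804, 0.0000.
spectral radius ρ = 1.2236; 1.2236 > 1 ⇒ diverges.

no, ρ = 1.2236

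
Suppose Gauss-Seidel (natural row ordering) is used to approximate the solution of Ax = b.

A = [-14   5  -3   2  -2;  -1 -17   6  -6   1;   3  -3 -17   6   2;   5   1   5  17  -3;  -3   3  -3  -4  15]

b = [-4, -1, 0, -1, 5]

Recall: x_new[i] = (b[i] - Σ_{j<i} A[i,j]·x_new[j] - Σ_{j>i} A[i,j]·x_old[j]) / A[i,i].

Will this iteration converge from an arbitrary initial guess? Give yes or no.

Let D = diag(-14, -17, -17, 17, 15); L, U the strict triangles.
T_GS = -(D+L)⁻¹U: row 0 first, T[0,1] = -(5)/(-14) = +0.3571; later rows by forward substitution.
  T[0,:] = [+0.0000 +0.3571 -0.2143 +0.1429 -0.1429]
  T[1,:] = [+0.0000 -0.0210 +0.3655 -0.3613 +0.0672]
  T[2,:] = [+0.0000 +0.0667 -0.1023 +0.4419 +0.0806]
  T[3,:] = [+0.0000 -0.1234 +0.0716 -0.1507 +0.1908]
  T[4,:] = [+0.0000 +0.0561 -0.1173 +0.1490 +0.0250]
eigenvalue magnitudes: 0.5449, 0.1834, 0.1834, 0.0856, 0.0000.
ρ = 0.5449; 0.5449 < 1 ⇒ converges.

yes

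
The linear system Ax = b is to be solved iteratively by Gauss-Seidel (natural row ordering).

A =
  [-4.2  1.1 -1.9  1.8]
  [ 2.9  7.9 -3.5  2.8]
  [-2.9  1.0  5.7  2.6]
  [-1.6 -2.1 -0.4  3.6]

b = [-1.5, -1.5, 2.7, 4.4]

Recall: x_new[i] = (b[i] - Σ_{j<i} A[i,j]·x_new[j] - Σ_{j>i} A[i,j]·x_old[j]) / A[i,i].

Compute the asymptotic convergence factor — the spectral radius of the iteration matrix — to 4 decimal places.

Write A = D+L+U with D = diag(-4.2, 7.9, 5.7, 3.6).
GS T = -(D+L)⁻¹U: row 0 first, T[0,3] = -(1.8)/(-4.2) = +0.4286; later rows by forward substitution.
  T[0,:] = [+0.0000  +0.2619  -0.4524  +0.4286]
  T[1,:] = [+0.0000  -0.0961  +0.6091  -0.5118]
  T[2,:] = [+0.0000  +0.1501  -0.3370  -0.1483]
  T[3,:] = [+0.0000  +0.0770  +0.1168  -0.1245]
|eigenvalues of T|: 0.5424, 0.2082, 0.2082, 0.0000.
spectral radius ρ = 0.5424; 0.5424 < 1: convergent.

0.5424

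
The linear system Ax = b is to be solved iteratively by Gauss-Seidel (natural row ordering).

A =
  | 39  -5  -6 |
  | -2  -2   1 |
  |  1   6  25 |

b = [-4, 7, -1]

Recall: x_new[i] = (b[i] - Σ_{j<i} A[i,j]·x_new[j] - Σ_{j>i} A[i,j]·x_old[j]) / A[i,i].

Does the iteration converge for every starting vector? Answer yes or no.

yes

Write A = D+L+U with D = diag(39, -2, 25).
T_GS = -(D+L)⁻¹U: row 0 first, T[0,1] = -(-5)/(39) = +0.1282; later rows by forward substitution.
  T[0,:] = [+0.0000  +0.1282  +0.1538]
  T[1,:] = [+0.0000  -0.1282  +0.3462]
  T[2,:] = [+0.0000  +0.0256  -0.0892]
|λ(T)| sorted: 0.2049, 0.0125, 0.0000.
spectral radius ρ = 0.2049; 0.2049 < 1: convergent.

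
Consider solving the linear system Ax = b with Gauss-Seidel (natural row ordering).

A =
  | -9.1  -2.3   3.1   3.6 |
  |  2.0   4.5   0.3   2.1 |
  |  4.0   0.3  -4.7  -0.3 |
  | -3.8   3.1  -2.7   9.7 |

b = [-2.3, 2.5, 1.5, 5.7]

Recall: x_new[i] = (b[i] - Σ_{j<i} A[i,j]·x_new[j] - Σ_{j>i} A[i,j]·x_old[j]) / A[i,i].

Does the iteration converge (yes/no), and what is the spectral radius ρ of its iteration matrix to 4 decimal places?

yes, ρ = 0.8571

Diagonal D = diag(-9.1, 4.5, -4.7, 9.7); L, U strict lower/upper.
T_GS = -(D+L)⁻¹U: row 0 first, T[0,2] = -(3.1)/(-9.1) = +0.3407; later rows by forward substitution.
  T[0,:] = [+0.0000  -0.2527  +0.3407  +0.3956]
  T[1,:] = [+0.0000  +0.1123  -0.2181  -0.6425]
  T[2,:] = [+0.0000  -0.2079  +0.2760  +0.2318]
  T[3,:] = [+0.0000  -0.1928  +0.2800  +0.4248]
|λ(T)| sorted: 0.8571, 0.0532, 0.0092, 0.0000.
spectral radius ρ = 0.8571; 0.8571 < 1, so it converges for any x₀.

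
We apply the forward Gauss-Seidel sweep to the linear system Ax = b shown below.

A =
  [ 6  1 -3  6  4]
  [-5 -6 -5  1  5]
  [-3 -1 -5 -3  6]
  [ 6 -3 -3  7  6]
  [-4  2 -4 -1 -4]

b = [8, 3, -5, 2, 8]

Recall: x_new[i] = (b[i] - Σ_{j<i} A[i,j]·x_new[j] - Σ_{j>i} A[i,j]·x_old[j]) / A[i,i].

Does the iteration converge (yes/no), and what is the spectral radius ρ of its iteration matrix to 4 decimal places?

no, ρ = 1.5398

Let D = diag(6, -6, -5, 7, -4); L, U the strict triangles.
T_GS = -(D+L)⁻¹U: row 0 first, T[0,3] = -(6)/(6) = -1.0000; later rows by forward substitution.
  T[0,:] = [+0.0000 -0.1667 +0.5000 -1.0000 -0.6667]
  T[1,:] = [+0.0000 +0.1389 -1.2500 +1.0000 +1.3889]
  T[2,:] = [+0.0000 +0.0722 -0.0500 -0.2000 +1.3222]
  T[3,:] = [+0.0000 +0.2333 -0.9857 +1.2000 +0.8762]
  T[4,:] = [+0.0000 +0.1056 -0.8286 +1.4000 -0.1802]
|eigenvalues of T|: 1.5398, 0.3842, 0.3842, 0.3142, 0.0000.
ρ(T) = max|λ| = 1.5398; 1.5398 > 1 ⇒ diverges.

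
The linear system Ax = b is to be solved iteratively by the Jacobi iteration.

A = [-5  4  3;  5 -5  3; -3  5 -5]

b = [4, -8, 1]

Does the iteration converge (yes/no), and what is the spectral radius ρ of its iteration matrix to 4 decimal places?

no, ρ = 1.1456

Diagonal D = diag(-5, -5, -5); L, U strict lower/upper.
T_J = -D⁻¹(L+U): T[2,1] = -(5)/(-5) = +1.0000; T[2,2] = 0.
  T[0,:] = [+0.0000  +0.8000  +0.6000]
  T[1,:] = [+1.0000  +0.0000  +0.6000]
  T[2,:] = [-0.6000  +1.0000  +0.0000]
moduli |λ_i(T)| = 1.1456, 0.8089, 0.3367.
spectral radius ρ = 1.1456; 1.1456 > 1: divergent.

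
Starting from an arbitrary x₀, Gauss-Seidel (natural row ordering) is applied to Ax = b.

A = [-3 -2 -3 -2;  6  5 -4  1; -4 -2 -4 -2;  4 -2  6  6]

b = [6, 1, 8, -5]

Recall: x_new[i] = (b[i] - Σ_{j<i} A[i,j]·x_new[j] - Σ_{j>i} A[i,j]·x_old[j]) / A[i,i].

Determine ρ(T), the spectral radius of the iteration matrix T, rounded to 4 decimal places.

1.4986

Diagonal D = diag(-3, 5, -4, 6); L, U strict lower/upper.
Gauss-Seidel: T = -(D+L)⁻¹U, row 0 first, T[0,1] = -(-2)/(-3) = -0.6667; later rows by forward substitution.
  T[0,:] = [+0.0000  -0.6667  -1.0000  -0.6667]
  T[1,:] = [+0.0000  +0.8000  +2.0000  +0.6000]
  T[2,:] = [+0.0000  +0.2667  -0.0000  -0.1333]
  T[3,:] = [+0.0000  +0.4444  +1.3333  +0.7778]
|roots of det(T-λI)|: 1.4986, 0.3863, 0.3071, 0.0000.
ρ(T) = max|λ| = 1.4986; 1.4986 > 1: divergent.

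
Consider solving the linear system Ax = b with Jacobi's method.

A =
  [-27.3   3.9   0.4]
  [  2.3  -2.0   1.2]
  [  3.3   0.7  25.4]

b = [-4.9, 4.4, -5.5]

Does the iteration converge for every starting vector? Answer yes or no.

yes

Diagonal D = diag(-27.3, -2, 25.4); L, U strict lower/upper.
T_J = -D⁻¹(L+U): T[1,2] = -(1.2)/(-2) = +0.6000; T[1,1] = 0.
  T[0,:] = [+0.0000  +0.1429  +0.0147]
  T[1,:] = [+1.1500  +0.0000  +0.6000]
  T[2,:] = [-0.1299  -0.0276  +0.0000]
|λ(T)| sorted: 0.4168, 0.3332, 0.0835.
spectral radius ρ = 0.4168; 0.4168 < 1, so it converges for any x₀.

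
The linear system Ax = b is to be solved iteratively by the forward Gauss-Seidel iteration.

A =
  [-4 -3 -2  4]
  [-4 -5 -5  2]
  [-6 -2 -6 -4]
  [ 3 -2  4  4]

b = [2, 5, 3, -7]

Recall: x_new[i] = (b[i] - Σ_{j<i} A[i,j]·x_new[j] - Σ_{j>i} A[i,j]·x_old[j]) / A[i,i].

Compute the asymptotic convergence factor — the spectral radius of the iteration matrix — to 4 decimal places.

1.6086

Split A = D + L + U, D = diag(-4, -5, -6, 4).
T_GS = -(D+L)⁻¹U: row 0 first, T[0,2] = -(-2)/(-4) = -0.5000; later rows by forward substitution.
  T[0,:] = [+0.0000, -0.7500, -0.5000, +1.0000]
  T[1,:] = [+0.0000, +0.6000, -0.6000, -0.4000]
  T[2,:] = [+0.0000, +0.5500, +0.7000, -1.5333]
  T[3,:] = [+0.0000, +0.3125, -0.6250, +0.5833]
eigenvalue magnitudes: 1.6086, 0.4828, 0.4828, 0.0000.
ρ(T) = max|λ| = 1.6086; 1.6086 > 1, so it fails to converge.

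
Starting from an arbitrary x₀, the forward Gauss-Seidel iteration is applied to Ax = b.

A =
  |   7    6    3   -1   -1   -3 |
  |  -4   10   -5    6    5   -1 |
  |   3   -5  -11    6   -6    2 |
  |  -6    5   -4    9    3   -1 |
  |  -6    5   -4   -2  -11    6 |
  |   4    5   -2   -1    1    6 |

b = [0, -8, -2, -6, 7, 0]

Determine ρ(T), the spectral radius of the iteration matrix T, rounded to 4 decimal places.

1.2129

Write A = D+L+U with D = diag(7, 10, -11, 9, -11, 6).
GS T = -(D+L)⁻¹U: row 0 first, T[0,1] = -(6)/(7) = -0.8571; later rows by forward substitution.
  T[0,:] = [+0.0000, -0.8571, -0.4286, +0.1429, +0.1429, +0.4286]
  T[1,:] = [+0.0000, -0.3429, +0.3286, -0.5429, -0.4429, +0.2714]
  T[2,:] = [+0.0000, -0.0779, -0.2662, +0.8312, -0.3052, +0.1753]
  T[3,:] = [+0.0000, -0.4156, -0.5866, +0.7662, -0.1277, +0.3240]
  T[4,:] = [+0.0000, +0.4156, +0.5866, -0.7662, -0.1450, +0.3124]
  T[5,:] = [+0.0000, +0.6926, -0.2724, +0.8896, +0.1750, -0.4515]
|eigenvalues of T|: 1.2129, 0.6609, 0.6609, 0.2313, 0.2313, 0.0000.
spectral radius ρ = 1.2129; 1.2129 > 1 ⇒ diverges.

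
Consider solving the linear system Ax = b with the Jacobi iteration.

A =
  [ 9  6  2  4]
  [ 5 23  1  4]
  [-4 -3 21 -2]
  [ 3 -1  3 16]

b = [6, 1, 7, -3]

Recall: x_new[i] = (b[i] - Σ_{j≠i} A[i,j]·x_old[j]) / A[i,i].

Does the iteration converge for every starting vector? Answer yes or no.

Let D = diag(9, 23, 21, 16); L, U the strict triangles.
Jacobi: T = -D⁻¹(L+U), T[3,0] = -(3)/(16) = -0.1875; T[3,3] = 0.
  T[0,:] = [+0.0000 -0.6667 -0.2222 -0.4444]
  T[1,:] = [-0.2174 +0.0000 -0.0435 -0.1739]
  T[2,:] = [+0.1905 +0.1429 +0.0000 +0.0952]
  T[3,:] = [-0.1875 +0.0625 -0.1875 +0.0000]
|eigenvalues of T|: 0.4145, 0.3053, 0.3053, 0.1325.
spectral radius ρ = 0.4145; 0.4145 < 1: convergent.

yes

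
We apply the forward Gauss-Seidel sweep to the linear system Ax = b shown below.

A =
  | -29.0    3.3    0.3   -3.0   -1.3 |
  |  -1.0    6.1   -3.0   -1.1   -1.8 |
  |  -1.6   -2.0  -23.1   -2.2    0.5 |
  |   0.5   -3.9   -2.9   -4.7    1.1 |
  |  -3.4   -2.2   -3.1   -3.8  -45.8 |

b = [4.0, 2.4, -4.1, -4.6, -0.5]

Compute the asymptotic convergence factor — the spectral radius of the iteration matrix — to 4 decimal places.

0.2511

Write A = D+L+U with D = diag(-29, 6.1, -23.1, -4.7, -45.8).
GS T = -(D+L)⁻¹U: row 0 first, T[0,1] = -(3.3)/(-29) = +0.1138; later rows by forward substitution.
  T[0,:] = [+0.0000 +0.1138 +0.0103 -0.1034 -0.0448]
  T[1,:] = [+0.0000 +0.0187 +0.4935 +0.1634 +0.2877]
  T[2,:] = [+0.0000 -0.0095 -0.0434 -0.1022 -0.0002]
  T[3,:] = [+0.0000 +0.0025 -0.3816 -0.0835 -0.0094]
  T[4,:] = [+0.0000 -0.0089 +0.0101 +0.0137 -0.0097]
moduli |λ_i(T)| = 0.2511, 0.1268, 0.0539, 0.0539, 0.0000.
ρ = 0.2511; 0.2511 < 1: convergent.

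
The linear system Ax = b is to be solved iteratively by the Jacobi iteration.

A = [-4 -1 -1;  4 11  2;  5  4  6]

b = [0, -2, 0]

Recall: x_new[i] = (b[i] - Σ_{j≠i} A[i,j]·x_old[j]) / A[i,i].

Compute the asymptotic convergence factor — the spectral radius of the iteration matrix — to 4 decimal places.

0.7436

A = D + L + U where D = diag(-4, 11, 6).
T_J = -D⁻¹(L+U): T[1,0] = -(4)/(11) = -0.3636; T[1,1] = 0.
  T[0,:] = [+0.0000, -0.2500, -0.2500]
  T[1,:] = [-0.3636, +0.0000, -0.1818]
  T[2,:] = [-0.8333, -0.6667, +0.0000]
|roots of det(T-λI)|: 0.7436, 0.4478, 0.2958.
ρ = 0.7436; 0.7436 < 1: convergent.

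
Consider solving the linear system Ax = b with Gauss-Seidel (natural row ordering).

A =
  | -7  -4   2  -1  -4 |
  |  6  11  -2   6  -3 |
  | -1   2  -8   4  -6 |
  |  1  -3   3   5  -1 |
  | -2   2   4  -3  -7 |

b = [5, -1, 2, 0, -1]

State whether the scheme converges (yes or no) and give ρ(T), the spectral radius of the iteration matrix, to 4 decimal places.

no, ρ = 1.1203

Split A = D + L + U, D = diag(-7, 11, -8, 5, -7).
GS T = -(D+L)⁻¹U: row 0 first, T[0,2] = -(2)/(-7) = +0.2857; later rows by forward substitution.
  T[0,:] = [+0.0000  -0.5714  +0.2857  -0.1429  -0.5714]
  T[1,:] = [+0.0000  +0.3117  +0.0260  -0.4675  +0.5844]
  T[2,:] = [+0.0000  +0.1494  -0.0292  +0.4010  -0.5325]
  T[3,:] = [+0.0000  +0.2117  -0.0240  -0.4925  +0.9844]
  T[4,:] = [+0.0000  +0.2469  -0.0806  +0.3474  -0.3959]
|eigenvalues of T|: 1.1203, 0.2611, 0.2611, 0.0389, 0.0000.
spectral radius ρ = 1.1203; 1.1203 > 1 ⇒ diverges.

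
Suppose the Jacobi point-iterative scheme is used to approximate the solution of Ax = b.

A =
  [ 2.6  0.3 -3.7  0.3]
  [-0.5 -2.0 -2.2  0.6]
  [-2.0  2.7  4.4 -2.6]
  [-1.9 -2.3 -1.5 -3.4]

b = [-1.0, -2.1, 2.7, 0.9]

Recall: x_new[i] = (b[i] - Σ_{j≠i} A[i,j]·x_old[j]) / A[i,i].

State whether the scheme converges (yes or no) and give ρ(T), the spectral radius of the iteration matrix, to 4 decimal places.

Split A = D + L + U, D = diag(2.6, -2, 4.4, -3.4).
Jacobi T = -D⁻¹(L+U): T[2,3] = -(-2.6)/(4.4) = +0.5909; T[2,2] = 0.
  T[0,:] = [+0.0000 -0.1154 +1.4231 -0.1154]
  T[1,:] = [-0.2500 +0.0000 -1.1000 +0.3000]
  T[2,:] = [+0.4545 -0.6136 +0.0000 +0.5909]
  T[3,:] = [-0.5588 -0.6765 -0.4412 +0.0000]
eigenvalue magnitudes: 1.2079, 0.9645, 0.5222, 0.5222.
spectral radius ρ = 1.2079; 1.2079 > 1 ⇒ diverges.

no, ρ = 1.2079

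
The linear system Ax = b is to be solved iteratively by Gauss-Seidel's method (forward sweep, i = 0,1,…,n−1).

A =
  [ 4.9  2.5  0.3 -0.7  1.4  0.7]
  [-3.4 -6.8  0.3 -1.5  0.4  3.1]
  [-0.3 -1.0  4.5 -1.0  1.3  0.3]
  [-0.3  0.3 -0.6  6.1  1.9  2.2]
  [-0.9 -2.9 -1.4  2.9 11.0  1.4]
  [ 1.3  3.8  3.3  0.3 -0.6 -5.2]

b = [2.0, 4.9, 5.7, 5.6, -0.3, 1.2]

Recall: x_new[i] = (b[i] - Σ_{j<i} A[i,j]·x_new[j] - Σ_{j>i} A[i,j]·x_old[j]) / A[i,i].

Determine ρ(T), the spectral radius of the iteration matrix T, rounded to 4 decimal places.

0.5571

Split A = D + L + U, D = diag(4.9, -6.8, 4.5, 6.1, 11, -5.2).
T_GS = -(D+L)⁻¹U: row 0 first, T[0,2] = -(0.3)/(4.9) = -0.0612; later rows by forward substitution.
  T[0,:] = [+0.0000  -0.5102  -0.0612  +0.1429  -0.2857  -0.1429]
  T[1,:] = [+0.0000  +0.2551  +0.0747  -0.2920  +0.2017  +0.5273]
  T[2,:] = [+0.0000  +0.0227  +0.0125  +0.1669  -0.2631  +0.0410]
  T[3,:] = [+0.0000  -0.0354  -0.0055  +0.0378  -0.3613  -0.3896]
  T[4,:] = [+0.0000  +0.0377  +0.0177  -0.0540  +0.0916  +0.1080]
  T[5,:] = [+0.0000  +0.0669  +0.0449  -0.0634  -0.1224  +0.3407]
|λ(T)| sorted: 0.5571, 0.1646, 0.1097, 0.0702, 0.0702, 0.0000.
ρ = 0.5571; 0.5571 < 1 ⇒ converges.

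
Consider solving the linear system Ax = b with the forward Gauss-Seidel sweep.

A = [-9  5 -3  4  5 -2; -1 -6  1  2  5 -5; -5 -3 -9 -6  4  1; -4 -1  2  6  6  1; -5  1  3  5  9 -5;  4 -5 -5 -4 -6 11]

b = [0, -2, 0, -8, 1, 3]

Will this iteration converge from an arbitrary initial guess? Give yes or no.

Let D = diag(-9, -6, -9, 6, 9, 11); L, U the strict triangles.
GS T = -(D+L)⁻¹U: row 0 first, T[0,1] = -(5)/(-9) = +0.5556; later rows by forward substitution.
  T[0,:] = [+0.0000, +0.5556, -0.3333, +0.4444, +0.5556, -0.2222]
  T[1,:] = [+0.0000, -0.0926, +0.2222, +0.2593, +0.7407, -0.7963]
  T[2,:] = [+0.0000, -0.2778, +0.1111, -1.0000, -0.1111, +0.5000]
  T[3,:] = [+0.0000, +0.4475, -0.2222, +0.6728, -0.4691, -0.6142]
  T[4,:] = [+0.0000, +0.1629, -0.1235, +0.1776, +0.5240, +0.6951]
  T[5,:] = [+0.0000, -0.1188, +0.1246, -0.1568, +0.1994, +0.1019]
|eigenvalues of T|: 1.1352, 0.7579, 0.6161, 0.1534, 0.1534, 0.0000.
ρ(T) = max|λ| = 1.1352; 1.1352 > 1, so it fails to converge.

no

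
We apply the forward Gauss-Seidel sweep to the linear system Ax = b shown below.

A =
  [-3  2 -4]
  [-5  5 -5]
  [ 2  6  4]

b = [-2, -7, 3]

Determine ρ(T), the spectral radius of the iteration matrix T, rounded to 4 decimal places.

Let D = diag(-3, 5, 4); L, U the strict triangles.
GS T = -(D+L)⁻¹U: row 0 first, T[0,2] = -(-4)/(-3) = -1.3333; later rows by forward substitution.
  T[0,:] = [+0.0000, +0.6667, -1.3333]
  T[1,:] = [+0.0000, +0.6667, -0.3333]
  T[2,:] = [+0.0000, -1.3333, +1.1667]
|roots of det(T-λI)|: 1.6287, 0.2047, 0.0000.
ρ(T) = max|λ| = 1.6287; 1.6287 > 1 ⇒ diverges.

1.6287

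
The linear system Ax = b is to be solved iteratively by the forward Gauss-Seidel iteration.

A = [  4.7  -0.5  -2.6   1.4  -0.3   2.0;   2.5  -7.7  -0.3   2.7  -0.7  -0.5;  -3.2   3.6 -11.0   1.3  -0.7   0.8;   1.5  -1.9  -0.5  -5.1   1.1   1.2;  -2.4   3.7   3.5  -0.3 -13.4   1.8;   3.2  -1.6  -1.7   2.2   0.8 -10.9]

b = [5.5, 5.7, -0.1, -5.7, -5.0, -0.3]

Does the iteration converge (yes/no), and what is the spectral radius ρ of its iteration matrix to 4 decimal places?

yes, ρ = 0.5113

Diagonal D = diag(4.7, -7.7, -11, -5.1, -13.4, -10.9); L, U strict lower/upper.
T_GS = -(D+L)⁻¹U: row 0 first, T[0,3] = -(1.4)/(4.7) = -0.2979; later rows by forward substitution.
  T[0,:] = [+0.0000 +0.1064 +0.5532 -0.2979 +0.0638 -0.4255]
  T[1,:] = [+0.0000 +0.0345 +0.1406 +0.2539 -0.0702 -0.2031]
  T[2,:] = [+0.0000 -0.0196 -0.1149 +0.2879 -0.1052 +0.1301]
  T[3,:] = [+0.0000 +0.0203 +0.1216 -0.2104 +0.2709 +0.1731]
  T[4,:] = [+0.0000 -0.0151 -0.0930 +0.2034 -0.0643 +0.1846]
  T[5,:] = [+0.0000 +0.0322 +0.1774 -0.1972 +0.0954 -0.0669]
eigenvalue magnitudes: 0.5113, 0.1634, 0.1010, 0.1010, 0.0049, 0.0000.
spectral radius ρ = 0.5113; 0.5113 < 1 ⇒ converges.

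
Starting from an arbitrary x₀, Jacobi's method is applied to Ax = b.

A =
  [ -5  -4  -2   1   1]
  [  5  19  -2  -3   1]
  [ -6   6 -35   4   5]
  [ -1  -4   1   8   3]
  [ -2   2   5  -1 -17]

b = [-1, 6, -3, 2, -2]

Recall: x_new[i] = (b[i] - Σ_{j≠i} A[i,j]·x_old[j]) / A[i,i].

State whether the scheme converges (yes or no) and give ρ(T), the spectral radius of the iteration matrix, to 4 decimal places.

Split A = D + L + U, D = diag(-5, 19, -35, 8, -17).
Jacobi T = -D⁻¹(L+U): T[0,2] = -(-2)/(-5) = -0.4000; T[0,0] = 0.
  T[0,:] = [+0.0000, -0.8000, -0.4000, +0.2000, +0.2000]
  T[1,:] = [-0.2632, +0.0000, +0.1053, +0.1579, -0.0526]
  T[2,:] = [-0.1714, +0.1714, +0.0000, +0.1143, +0.1429]
  T[3,:] = [+0.1250, +0.5000, -0.1250, +0.0000, -0.3750]
  T[4,:] = [-0.1176, +0.1176, +0.2941, -0.0588, +0.0000]
|eigenvalues of T|: 0.6410, 0.5060, 0.3546, 0.2229, 0.0033.
ρ(T) = max|λ| = 0.6410; 0.6410 < 1: convergent.

yes, ρ = 0.6410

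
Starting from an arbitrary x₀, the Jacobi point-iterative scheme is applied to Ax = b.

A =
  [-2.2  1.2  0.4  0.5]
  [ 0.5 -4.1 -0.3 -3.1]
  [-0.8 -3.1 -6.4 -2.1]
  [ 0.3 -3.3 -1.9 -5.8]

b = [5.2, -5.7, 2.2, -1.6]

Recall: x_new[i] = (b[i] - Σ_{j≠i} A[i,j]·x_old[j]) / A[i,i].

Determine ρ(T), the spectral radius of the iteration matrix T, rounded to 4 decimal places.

0.9019

A = D + L + U where D = diag(-2.2, -4.1, -6.4, -5.8).
Jacobi: T = -D⁻¹(L+U), T[2,0] = -(-0.8)/(-6.4) = -0.1250; T[2,2] = 0.
  T[0,:] = [+0.0000  +0.5455  +0.1818  +0.2273]
  T[1,:] = [+0.1220  +0.0000  -0.0732  -0.7561]
  T[2,:] = [-0.1250  -0.4844  +0.0000  -0.3281]
  T[3,:] = [+0.0517  -0.5690  -0.3276  +0.0000]
|roots of det(T-λI)|: 0.9019, 0.5615, 0.3581, 0.0177.
ρ = 0.9019; 0.9019 < 1: convergent.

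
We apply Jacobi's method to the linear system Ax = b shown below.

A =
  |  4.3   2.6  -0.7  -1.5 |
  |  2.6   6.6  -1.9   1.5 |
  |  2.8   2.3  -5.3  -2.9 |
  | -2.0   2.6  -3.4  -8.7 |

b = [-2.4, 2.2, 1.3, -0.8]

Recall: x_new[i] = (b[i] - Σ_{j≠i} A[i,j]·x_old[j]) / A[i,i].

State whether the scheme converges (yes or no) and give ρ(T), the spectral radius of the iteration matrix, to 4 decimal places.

yes, ρ = 0.8730

Split A = D + L + U, D = diag(4.3, 6.6, -5.3, -8.7).
Jacobi T = -D⁻¹(L+U): T[1,0] = -(2.6)/(6.6) = -0.3939; T[1,1] = 0.
  T[0,:] = [+0.0000 -0.6047 +0.1628 +0.3488]
  T[1,:] = [-0.3939 +0.0000 +0.2879 -0.2273]
  T[2,:] = [+0.5283 +0.4340 +0.0000 -0.5472]
  T[3,:] = [-0.2299 +0.2989 -0.3908 +0.0000]
eigenvalue magnitudes: 0.8730, 0.5914, 0.5914, 0.1048.
ρ(T) = max|λ| = 0.8730; 0.8730 < 1: convergent.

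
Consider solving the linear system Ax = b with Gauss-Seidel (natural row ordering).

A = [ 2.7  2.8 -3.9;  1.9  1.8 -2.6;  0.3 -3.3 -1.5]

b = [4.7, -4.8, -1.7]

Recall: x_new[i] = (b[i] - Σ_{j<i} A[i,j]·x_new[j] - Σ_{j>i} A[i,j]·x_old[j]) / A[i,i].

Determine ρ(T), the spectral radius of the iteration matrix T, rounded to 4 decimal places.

Diagonal D = diag(2.7, 1.8, -1.5); L, U strict lower/upper.
T_GS = -(D+L)⁻¹U: row 0 first, T[0,1] = -(2.8)/(2.7) = -1.0370; later rows by forward substitution.
  T[0,:] = [+0.0000  -1.0370  +1.4444]
  T[1,:] = [+0.0000  +1.0947  -0.0802]
  T[2,:] = [+0.0000  -2.6156  +0.4654]
|eigenvalues of T|: 1.3358, 0.2243, 0.0000.
spectral radius ρ = 1.3358; 1.3358 > 1: divergent.

1.3358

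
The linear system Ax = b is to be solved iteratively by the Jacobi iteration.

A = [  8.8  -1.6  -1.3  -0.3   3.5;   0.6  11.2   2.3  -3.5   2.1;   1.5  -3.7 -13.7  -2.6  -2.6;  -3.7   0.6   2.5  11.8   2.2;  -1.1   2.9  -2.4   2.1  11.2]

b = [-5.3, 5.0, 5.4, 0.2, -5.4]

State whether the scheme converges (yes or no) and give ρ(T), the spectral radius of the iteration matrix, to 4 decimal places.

yes, ρ = 0.5000

Let D = diag(8.8, 11.2, -13.7, 11.8, 11.2); L, U the strict triangles.
T_J = -D⁻¹(L+U): T[0,2] = -(-1.3)/(8.8) = +0.1477; T[0,0] = 0.
  T[0,:] = [+0.0000  +0.1818  +0.1477  +0.0341  -0.3977]
  T[1,:] = [-0.0536  +0.0000  -0.2054  +0.3125  -0.1875]
  T[2,:] = [+0.1095  -0.2701  +0.0000  -0.1898  -0.1898]
  T[3,:] = [+0.3136  -0.0508  -0.2119  +0.0000  -0.1864]
  T[4,:] = [+0.0982  -0.2589  +0.2143  -0.1875  +0.0000]
|roots of det(T-λI)|: 0.5000, 0.3043, 0.3043, 0.2724, 0.2724.
ρ = 0.5000; 0.5000 < 1, so it converges for any x₀.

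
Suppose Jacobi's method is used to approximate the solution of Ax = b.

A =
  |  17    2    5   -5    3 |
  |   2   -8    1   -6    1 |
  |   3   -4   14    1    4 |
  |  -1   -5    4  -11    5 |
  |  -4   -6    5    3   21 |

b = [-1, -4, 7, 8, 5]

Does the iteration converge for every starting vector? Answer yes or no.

Let D = diag(17, -8, 14, -11, 21); L, U the strict triangles.
Jacobi T = -D⁻¹(L+U): T[3,0] = -(-1)/(-11) = -0.0909; T[3,3] = 0.
  T[0,:] = [+0.0000, -0.1176, -0.2941, +0.2941, -0.1765]
  T[1,:] = [+0.2500, +0.0000, +0.1250, -0.7500, +0.1250]
  T[2,:] = [-0.2143, +0.2857, +0.0000, -0.0714, -0.2857]
  T[3,:] = [-0.0909, -0.4545, +0.3636, +0.0000, +0.4545]
  T[4,:] = [+0.1905, +0.2857, -0.2381, -0.1429, +0.0000]
moduli |λ_i(T)| = 0.8207, 0.4609, 0.4609, 0.3209, 0.1029.
ρ(T) = max|λ| = 0.8207; 0.8207 < 1, so it converges for any x₀.

yes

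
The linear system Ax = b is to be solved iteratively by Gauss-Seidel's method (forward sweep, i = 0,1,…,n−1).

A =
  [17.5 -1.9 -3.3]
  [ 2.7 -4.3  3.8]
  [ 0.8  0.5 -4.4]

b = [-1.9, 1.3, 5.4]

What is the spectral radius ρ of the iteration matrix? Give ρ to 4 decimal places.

0.2789

A = D + L + U where D = diag(17.5, -4.3, -4.4).
T_GS = -(D+L)⁻¹U: row 0 first, T[0,2] = -(-3.3)/(17.5) = +0.1886; later rows by forward substitution.
  T[0,:] = [+0.0000 +0.1086 +0.1886]
  T[1,:] = [+0.0000 +0.0682 +1.0021]
  T[2,:] = [+0.0000 +0.0275 +0.1482]
moduli |λ_i(T)| = 0.2789, 0.0626, 0.0000.
ρ(T) = max|λ| = 0.2789; 0.2789 < 1: convergent.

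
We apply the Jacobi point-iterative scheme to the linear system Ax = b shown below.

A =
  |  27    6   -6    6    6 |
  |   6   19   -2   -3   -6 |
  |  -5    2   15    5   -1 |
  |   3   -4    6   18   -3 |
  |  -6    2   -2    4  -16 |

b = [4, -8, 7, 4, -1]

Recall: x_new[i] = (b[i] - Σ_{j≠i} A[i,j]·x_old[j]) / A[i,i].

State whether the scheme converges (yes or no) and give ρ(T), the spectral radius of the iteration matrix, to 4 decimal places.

yes, ρ = 0.8238

Write A = D+L+U with D = diag(27, 19, 15, 18, -16).
Jacobi: T = -D⁻¹(L+U), T[0,2] = -(-6)/(27) = +0.2222; T[0,0] = 0.
  T[0,:] = [+0.0000  -0.2222  +0.2222  -0.2222  -0.2222]
  T[1,:] = [-0.3158  +0.0000  +0.1053  +0.1579  +0.3158]
  T[2,:] = [+0.3333  -0.1333  +0.0000  -0.3333  +0.0667]
  T[3,:] = [-0.1667  +0.2222  -0.3333  +0.0000  +0.1667]
  T[4,:] = [-0.3750  +0.1250  -0.1250  +0.2500  +0.0000]
moduli |λ_i(T)| = 0.8238, 0.4657, 0.2299, 0.1130, 0.1130.
ρ = 0.8238; 0.8238 < 1 ⇒ converges.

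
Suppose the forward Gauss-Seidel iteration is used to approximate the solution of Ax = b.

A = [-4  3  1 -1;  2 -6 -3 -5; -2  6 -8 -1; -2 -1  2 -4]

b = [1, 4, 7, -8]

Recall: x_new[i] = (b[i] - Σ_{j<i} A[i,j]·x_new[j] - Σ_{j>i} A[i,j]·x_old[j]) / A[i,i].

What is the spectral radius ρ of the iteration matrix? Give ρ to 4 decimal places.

0.8975

A = D + L + U where D = diag(-4, -6, -8, -4).
T_GS = -(D+L)⁻¹U: row 0 first, T[0,3] = -(-1)/(-4) = -0.2500; later rows by forward substitution.
  T[0,:] = [+0.0000  +0.7500  +0.2500  -0.2500]
  T[1,:] = [+0.0000  +0.2500  -0.4167  -0.9167]
  T[2,:] = [+0.0000  +0.0000  -0.3750  -0.7500]
  T[3,:] = [+0.0000  -0.4375  -0.2083  -0.0208]
eigenvalue magnitudes: 0.8975, 0.7151, 0.0365, 0.0000.
ρ = 0.8975; 0.8975 < 1 ⇒ converges.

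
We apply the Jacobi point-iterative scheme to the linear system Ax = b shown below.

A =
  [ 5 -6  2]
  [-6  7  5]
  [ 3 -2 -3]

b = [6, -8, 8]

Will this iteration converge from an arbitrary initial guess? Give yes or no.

no

A = D + L + U where D = diag(5, 7, -3).
T_J = -D⁻¹(L+U): T[2,1] = -(-2)/(-3) = -0.6667; T[2,2] = 0.
  T[0,:] = [+0.0000, +1.2000, -0.4000]
  T[1,:] = [+0.8571, +0.0000, -0.7143]
  T[2,:] = [+1.0000, -0.6667, +0.0000]
|eigenvalues of T|: 1.2655, 0.7048, 0.7048.
ρ(T) = max|λ| = 1.2655; 1.2655 > 1 ⇒ diverges.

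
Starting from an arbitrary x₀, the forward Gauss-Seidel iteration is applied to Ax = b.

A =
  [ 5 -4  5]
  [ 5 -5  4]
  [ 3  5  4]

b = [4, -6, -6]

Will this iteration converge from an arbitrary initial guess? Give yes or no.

Write A = D+L+U with D = diag(5, -5, 4).
T_GS = -(D+L)⁻¹U: row 0 first, T[0,2] = -(5)/(5) = -1.0000; later rows by forward substitution.
  T[0,:] = [+0.0000, +0.8000, -1.0000]
  T[1,:] = [+0.0000, +0.8000, -0.2000]
  T[2,:] = [+0.0000, -1.6000, +1.0000]
moduli |λ_i(T)| = 1.4745, 0.3255, 0.0000.
ρ(T) = max|λ| = 1.4745; 1.4745 > 1 ⇒ diverges.

no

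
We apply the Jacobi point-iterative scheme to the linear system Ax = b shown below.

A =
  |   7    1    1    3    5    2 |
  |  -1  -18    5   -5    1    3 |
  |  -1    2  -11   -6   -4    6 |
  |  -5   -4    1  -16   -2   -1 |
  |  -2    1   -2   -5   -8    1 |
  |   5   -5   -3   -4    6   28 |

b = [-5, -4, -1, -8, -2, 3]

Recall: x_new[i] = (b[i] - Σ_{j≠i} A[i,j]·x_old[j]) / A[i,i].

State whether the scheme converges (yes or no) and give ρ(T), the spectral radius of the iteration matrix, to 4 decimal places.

yes, ρ = 0.8555

A = D + L + U where D = diag(7, -18, -11, -16, -8, 28).
Jacobi: T = -D⁻¹(L+U), T[0,5] = -(2)/(7) = -0.2857; T[0,0] = 0.
  T[0,:] = [+0.0000  -0.1429  -0.1429  -0.4286  -0.7143  -0.2857]
  T[1,:] = [-0.0556  +0.0000  +0.2778  -0.2778  +0.0556  +0.1667]
  T[2,:] = [-0.0909  +0.1818  +0.0000  -0.5455  -0.3636  +0.5455]
  T[3,:] = [-0.3125  -0.2500  +0.0625  +0.0000  -0.1250  -0.0625]
  T[4,:] = [-0.2500  +0.1250  -0.2500  -0.6250  +0.0000  +0.1250]
  T[5,:] = [-0.1786  +0.1786  +0.1071  +0.1429  -0.2143  +0.0000]
|roots of det(T-λI)|: 0.8555, 0.5412, 0.4668, 0.4668, 0.3752, 0.3752.
spectral radius ρ = 0.8555; 0.8555 < 1: convergent.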